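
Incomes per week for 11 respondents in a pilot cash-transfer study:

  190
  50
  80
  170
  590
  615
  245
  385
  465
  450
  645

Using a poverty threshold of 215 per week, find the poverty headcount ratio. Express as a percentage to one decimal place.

36.4%

4 of the 11 respondents have income below 215.
H = 4/11 = 36.4%.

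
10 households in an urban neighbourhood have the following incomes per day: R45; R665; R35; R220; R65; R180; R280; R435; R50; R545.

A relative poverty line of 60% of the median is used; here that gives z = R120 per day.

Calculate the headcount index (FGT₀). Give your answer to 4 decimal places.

0.4000

4 of the 10 households have income below R120.
H = 4/10 = 0.4000.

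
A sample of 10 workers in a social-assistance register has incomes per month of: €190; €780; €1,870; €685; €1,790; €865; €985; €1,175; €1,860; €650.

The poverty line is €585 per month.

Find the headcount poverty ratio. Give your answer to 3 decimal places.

1 of the 10 workers have income below €585.
H = 1/10 = 0.100.

0.100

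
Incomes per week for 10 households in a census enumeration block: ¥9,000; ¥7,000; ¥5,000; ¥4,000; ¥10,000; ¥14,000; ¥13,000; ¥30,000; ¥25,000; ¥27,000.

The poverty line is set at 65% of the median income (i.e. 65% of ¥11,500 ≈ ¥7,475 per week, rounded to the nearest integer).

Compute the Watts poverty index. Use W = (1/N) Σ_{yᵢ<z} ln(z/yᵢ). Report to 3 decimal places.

0.109

Below the line: ¥4,000, ¥5,000, ¥7,000 (q = 3 of N = 10).
ln(z/y) terms: ln(7475/4000) = 0.6253; ln(7475/5000) = 0.4021; ln(7475/7000) = 0.0657.
W = 1.093050 / 10 = 0.109.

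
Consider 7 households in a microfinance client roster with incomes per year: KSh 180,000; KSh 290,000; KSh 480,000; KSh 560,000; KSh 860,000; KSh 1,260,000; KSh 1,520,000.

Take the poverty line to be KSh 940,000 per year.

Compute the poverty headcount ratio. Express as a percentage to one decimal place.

5 of the 7 households have income below KSh 940,000.
H = 5/7 = 71.4%.

71.4%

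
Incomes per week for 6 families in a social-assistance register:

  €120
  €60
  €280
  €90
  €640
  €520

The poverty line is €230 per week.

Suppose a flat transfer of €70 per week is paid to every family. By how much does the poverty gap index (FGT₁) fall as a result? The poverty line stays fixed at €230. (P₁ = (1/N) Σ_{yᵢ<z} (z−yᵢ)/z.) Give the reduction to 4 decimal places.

Before: below the line — €60, €90, €120; poverty gap index (FGT₁) = 0.304348.
After the €70 transfer: below the line — €130, €160, €190; poverty gap index (FGT₁) = 0.152174.
Reduction = 0.304348 − 0.152174 = 0.1522.

0.1522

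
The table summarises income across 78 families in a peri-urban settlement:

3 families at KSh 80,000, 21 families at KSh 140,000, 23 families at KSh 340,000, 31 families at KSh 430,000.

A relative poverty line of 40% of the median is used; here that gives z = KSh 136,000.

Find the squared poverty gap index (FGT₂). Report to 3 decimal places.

Poor units: 3×KSh 80,000 (q = 3 of N = 78).
Normalized shortfalls: (136000−80000)/136000 = 0.4118 (×3).
Squared: 0.1696 (×3).
Sum = 0.508651; P₂ = 0.508651 / 78 = 0.007.

0.007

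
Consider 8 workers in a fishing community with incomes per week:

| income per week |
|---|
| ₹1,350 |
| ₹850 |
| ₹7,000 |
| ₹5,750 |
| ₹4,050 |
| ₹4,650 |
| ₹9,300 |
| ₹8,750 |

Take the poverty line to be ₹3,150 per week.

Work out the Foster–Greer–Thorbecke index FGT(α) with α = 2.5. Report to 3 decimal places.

0.088

Below z: ₹850, ₹1,350 (q = 2 of N = 8).
Shortfall ratios: (3150−850)/3150 = 0.7302; (3150−1350)/3150 = 0.5714.
Raised to α = 2.5: 0.45556; 0.24683.
Sum = 0.702391; FGT(2.5) = 0.702391 / 8 = 0.088.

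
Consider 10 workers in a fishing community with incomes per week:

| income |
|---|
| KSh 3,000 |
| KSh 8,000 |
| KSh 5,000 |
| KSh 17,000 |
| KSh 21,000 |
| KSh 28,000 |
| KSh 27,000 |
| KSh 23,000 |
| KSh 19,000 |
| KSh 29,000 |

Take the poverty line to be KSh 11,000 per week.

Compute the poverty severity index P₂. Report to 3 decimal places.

0.090

Incomes under z: KSh 3,000, KSh 5,000, KSh 8,000 (q = 3 of N = 10).
Relative gaps: (11000−3000)/11000 = 0.7273; (11000−5000)/11000 = 0.5455; (11000−8000)/11000 = 0.2727.
Squared: 0.5289; 0.2975; 0.0744.
Sum = 0.900826; P₂ = 0.900826 / 10 = 0.090.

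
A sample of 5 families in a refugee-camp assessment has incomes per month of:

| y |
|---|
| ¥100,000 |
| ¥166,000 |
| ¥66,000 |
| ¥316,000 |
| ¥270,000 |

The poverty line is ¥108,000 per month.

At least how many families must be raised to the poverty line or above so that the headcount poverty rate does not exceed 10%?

2 of the 5 families are poor, so H = 2/5 = 0.400.
A headcount ratio of at most 10% allows at most ⌊0.10 × 5⌋ = 0 poor families.
So at least 2 − 0 = 2 must be lifted.

2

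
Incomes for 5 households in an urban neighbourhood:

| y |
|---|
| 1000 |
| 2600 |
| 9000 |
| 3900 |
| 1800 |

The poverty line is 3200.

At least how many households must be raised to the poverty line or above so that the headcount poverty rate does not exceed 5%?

3 of the 5 households are poor, so H = 3/5 = 0.600.
A headcount ratio of at most 5% allows at most ⌊0.05 × 5⌋ = 0 poor households.
So at least 3 − 0 = 3 must be lifted.

3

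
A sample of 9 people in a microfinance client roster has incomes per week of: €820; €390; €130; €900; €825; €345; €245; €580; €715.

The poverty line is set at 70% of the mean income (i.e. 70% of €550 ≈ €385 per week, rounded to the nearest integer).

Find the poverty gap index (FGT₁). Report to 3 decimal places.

Poor units: €130, €245, €345 (q = 3 of N = 9).
Normalized shortfalls: (385−130)/385 = 0.6623; (385−245)/385 = 0.3636; (385−345)/385 = 0.1039.
Sum of shortfalls = 1.129870; P₁ averages over all N: 1.129870 / 9 = 0.126.

0.126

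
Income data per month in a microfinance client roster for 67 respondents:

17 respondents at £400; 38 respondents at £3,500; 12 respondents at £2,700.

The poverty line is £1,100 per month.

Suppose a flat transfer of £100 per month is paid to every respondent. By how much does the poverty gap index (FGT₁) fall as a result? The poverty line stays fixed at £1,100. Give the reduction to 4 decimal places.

Before: below the line — 17×£400; poverty gap index (FGT₁) = 0.161465.
After the £100 transfer: below the line — 17×£500; poverty gap index (FGT₁) = 0.138399.
Reduction = 0.161465 − 0.138399 = 0.0231.

0.0231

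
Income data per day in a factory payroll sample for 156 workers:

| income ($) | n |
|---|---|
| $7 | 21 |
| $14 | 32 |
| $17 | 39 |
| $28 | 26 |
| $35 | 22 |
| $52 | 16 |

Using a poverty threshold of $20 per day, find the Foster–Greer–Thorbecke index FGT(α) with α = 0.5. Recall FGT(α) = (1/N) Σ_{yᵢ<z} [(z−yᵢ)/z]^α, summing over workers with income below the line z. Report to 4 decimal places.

0.3177

Incomes under z: 21×$7, 32×$14, 39×$17 (q = 92 of N = 156).
Normalized shortfalls: (20−7)/20 = 0.6500 (×21); (20−14)/20 = 0.3000 (×32); (20−17)/20 = 0.1500 (×39).
Raised to α = 0.5: 0.80623 (×21); 0.54772 (×32); 0.38730 (×39).
Sum = 49.562498; FGT(0.5) = 49.562498 / 156 = 0.3177.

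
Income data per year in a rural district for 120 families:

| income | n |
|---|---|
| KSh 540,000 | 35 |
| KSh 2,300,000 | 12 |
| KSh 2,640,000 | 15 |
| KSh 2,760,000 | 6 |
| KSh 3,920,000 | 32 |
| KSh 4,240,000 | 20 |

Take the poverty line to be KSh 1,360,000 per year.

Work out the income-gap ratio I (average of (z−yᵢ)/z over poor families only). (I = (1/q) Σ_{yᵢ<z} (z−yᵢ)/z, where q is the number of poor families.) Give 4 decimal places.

Below the line: 35×KSh 540,000 (q = 35 of N = 120).
Shortfall ratios (z−y)/z: 0.6029 (×35); sum = 21.102941.
I averages over the q = 35 poor units only: 21.102941 / 35 = 0.6029.

0.6029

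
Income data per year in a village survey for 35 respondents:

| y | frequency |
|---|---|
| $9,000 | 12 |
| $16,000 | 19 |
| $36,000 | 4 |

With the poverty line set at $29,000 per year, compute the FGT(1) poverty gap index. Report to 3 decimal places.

0.480

Below z: 12×$9,000, 19×$16,000 (q = 31 of N = 35).
Normalized shortfalls: (29000−9000)/29000 = 0.6897 (×12); (29000−16000)/29000 = 0.4483 (×19).
Σ = 16.793103. Dividing by the full population N = 35 gives P₁ = 0.480.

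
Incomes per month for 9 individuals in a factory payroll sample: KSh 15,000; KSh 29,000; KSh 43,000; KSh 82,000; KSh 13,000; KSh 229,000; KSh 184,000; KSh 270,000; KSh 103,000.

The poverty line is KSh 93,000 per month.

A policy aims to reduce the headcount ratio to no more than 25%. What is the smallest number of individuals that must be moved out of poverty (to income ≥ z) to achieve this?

Currently q = 5 of N = 9 are below the line (H = 0.556).
A headcount ratio of at most 25% allows at most ⌊0.25 × 9⌋ = 2 poor individuals.
So at least 5 − 2 = 3 must be lifted.

3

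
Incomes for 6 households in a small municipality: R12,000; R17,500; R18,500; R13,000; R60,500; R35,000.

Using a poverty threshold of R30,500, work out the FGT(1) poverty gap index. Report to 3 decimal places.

0.333

Incomes under z: R12,000, R13,000, R17,500, R18,500 (q = 4 of N = 6).
Normalized shortfalls: (30500−12000)/30500 = 0.6066; (30500−13000)/30500 = 0.5738; (30500−17500)/30500 = 0.4262; (30500−18500)/30500 = 0.3934.
Σ = 2.000000. Dividing by the full population N = 6 gives P₁ = 0.333.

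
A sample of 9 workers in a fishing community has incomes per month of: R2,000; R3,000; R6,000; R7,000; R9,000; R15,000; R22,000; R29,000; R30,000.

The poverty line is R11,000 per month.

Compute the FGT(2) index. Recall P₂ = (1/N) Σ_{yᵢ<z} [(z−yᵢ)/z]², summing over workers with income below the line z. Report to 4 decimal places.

0.1745

Incomes under z: R2,000, R3,000, R6,000, R7,000, R9,000 (q = 5 of N = 9).
Relative gaps: (11000−2000)/11000 = 0.8182; (11000−3000)/11000 = 0.7273; (11000−6000)/11000 = 0.4545; (11000−7000)/11000 = 0.3636; (11000−9000)/11000 = 0.1818.
Squared: 0.6694; 0.5289; 0.2066; 0.1322; 0.0331.
Sum = 1.570248; P₂ = 1.570248 / 9 = 0.1745.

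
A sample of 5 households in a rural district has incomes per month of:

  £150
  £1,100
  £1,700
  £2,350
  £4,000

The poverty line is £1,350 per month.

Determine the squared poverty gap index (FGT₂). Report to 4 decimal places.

0.1649

Incomes under z: £150, £1,100 (q = 2 of N = 5).
Relative gaps: (1350−150)/1350 = 0.8889; (1350−1100)/1350 = 0.1852.
Squared: 0.7901; 0.0343.
Sum = 0.824417; P₂ = 0.824417 / 5 = 0.1649.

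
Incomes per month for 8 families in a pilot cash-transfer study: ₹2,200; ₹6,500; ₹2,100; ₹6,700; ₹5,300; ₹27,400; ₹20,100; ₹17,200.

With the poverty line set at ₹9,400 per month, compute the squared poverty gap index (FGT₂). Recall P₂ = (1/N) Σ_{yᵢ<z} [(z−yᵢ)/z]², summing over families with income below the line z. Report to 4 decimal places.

0.1947

Below z: ₹2,100, ₹2,200, ₹5,300, ₹6,500, ₹6,700 (q = 5 of N = 8).
Gap ratios (z−y)/z: (9400−2100)/9400 = 0.7766; (9400−2200)/9400 = 0.7660; (9400−5300)/9400 = 0.4362; (9400−6500)/9400 = 0.3085; (9400−6700)/9400 = 0.2872.
Squared: 0.6031; 0.5867; 0.1902; 0.0952; 0.0825.
Sum = 1.557718; P₂ = 1.557718 / 8 = 0.1947.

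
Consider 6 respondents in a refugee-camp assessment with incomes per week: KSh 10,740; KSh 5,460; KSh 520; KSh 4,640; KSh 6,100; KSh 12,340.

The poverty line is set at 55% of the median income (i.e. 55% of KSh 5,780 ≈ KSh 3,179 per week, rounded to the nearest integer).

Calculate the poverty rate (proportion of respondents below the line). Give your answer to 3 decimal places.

1 of the 6 respondents have income below KSh 3,179.
H = 1/6 = 0.167.

0.167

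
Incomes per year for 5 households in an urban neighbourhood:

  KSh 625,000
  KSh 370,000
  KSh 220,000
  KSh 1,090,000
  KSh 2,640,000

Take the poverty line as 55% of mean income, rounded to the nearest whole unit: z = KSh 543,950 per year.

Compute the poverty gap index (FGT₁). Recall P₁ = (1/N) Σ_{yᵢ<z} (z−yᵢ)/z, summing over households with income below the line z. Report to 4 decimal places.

Below z: KSh 220,000, KSh 370,000 (q = 2 of N = 5).
Shortfall ratios: (543950−220000)/543950 = 0.5956; (543950−370000)/543950 = 0.3198.
Σ = 0.915341. Dividing by the full population N = 5 gives P₁ = 0.1831.

0.1831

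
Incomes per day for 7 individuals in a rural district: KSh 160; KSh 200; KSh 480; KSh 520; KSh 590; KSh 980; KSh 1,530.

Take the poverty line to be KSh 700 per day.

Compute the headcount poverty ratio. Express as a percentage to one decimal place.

71.4%

5 of the 7 individuals have income below KSh 700.
H = 5/7 = 71.4%.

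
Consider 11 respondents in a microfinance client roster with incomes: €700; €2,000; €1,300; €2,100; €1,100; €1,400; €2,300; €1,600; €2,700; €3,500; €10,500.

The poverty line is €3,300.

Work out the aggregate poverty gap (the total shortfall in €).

€14,500

Incomes under z: €700, €1,100, €1,300, €1,400, €1,600, €2,000, €2,100, €2,300, €2,700 (q = 9 of N = 11).
Individual gaps: 3300−700 = 2600; 3300−1100 = 2200; 3300−1300 = 2000; 3300−1400 = 1900; 3300−1600 = 1700; 3300−2000 = 1300; 3300−2100 = 1200; 3300−2300 = 1000; 3300−2700 = 600.
Aggregate gap = €14,500.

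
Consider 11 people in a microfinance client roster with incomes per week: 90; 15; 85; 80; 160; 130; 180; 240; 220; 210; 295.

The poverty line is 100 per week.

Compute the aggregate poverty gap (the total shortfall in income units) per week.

Below z: 15, 80, 85, 90 (q = 4 of N = 11).
Individual gaps: 100−15 = 85; 100−80 = 20; 100−85 = 15; 100−90 = 10.
Aggregate gap = 130.

130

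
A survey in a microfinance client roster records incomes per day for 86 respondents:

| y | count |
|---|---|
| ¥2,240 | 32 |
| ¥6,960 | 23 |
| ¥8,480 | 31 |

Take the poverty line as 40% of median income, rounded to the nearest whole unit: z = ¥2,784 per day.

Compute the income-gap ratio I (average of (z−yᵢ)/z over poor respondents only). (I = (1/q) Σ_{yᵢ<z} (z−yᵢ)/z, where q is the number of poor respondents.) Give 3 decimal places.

Below z: 32×¥2,240 (q = 32 of N = 86).
Relative gaps: 0.1954 (×32); sum = 6.252874.
I averages over the q = 32 poor units only: 6.252874 / 32 = 0.195.

0.195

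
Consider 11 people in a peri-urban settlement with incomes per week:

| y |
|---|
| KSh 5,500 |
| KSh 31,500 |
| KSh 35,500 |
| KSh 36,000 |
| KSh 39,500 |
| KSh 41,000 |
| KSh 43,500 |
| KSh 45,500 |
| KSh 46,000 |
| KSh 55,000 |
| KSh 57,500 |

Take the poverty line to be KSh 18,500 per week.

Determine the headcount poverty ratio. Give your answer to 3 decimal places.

1 of the 11 people have income below KSh 18,500.
H = 1/11 = 0.091.

0.091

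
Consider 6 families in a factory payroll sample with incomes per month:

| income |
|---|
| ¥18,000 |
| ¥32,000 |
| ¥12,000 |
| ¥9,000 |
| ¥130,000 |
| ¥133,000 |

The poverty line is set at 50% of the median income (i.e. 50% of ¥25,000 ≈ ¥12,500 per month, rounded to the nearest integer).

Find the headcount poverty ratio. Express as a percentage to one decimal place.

2 of the 6 families have income below ¥12,500.
H = 2/6 = 33.3%.

33.3%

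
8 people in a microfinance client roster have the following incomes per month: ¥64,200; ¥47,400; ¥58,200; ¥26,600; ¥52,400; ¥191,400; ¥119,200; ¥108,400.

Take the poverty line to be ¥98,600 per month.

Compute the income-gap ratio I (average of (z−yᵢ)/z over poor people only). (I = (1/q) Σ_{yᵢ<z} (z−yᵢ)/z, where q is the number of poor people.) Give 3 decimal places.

Incomes under z: ¥26,600, ¥47,400, ¥52,400, ¥58,200, ¥64,200 (q = 5 of N = 8).
Relative gaps: 0.7302, 0.5193, 0.4686, 0.4097, 0.3489; sum = 2.476673.
The income-gap ratio divides by q (the poor only): 2.476673 / 5 = 0.495.

0.495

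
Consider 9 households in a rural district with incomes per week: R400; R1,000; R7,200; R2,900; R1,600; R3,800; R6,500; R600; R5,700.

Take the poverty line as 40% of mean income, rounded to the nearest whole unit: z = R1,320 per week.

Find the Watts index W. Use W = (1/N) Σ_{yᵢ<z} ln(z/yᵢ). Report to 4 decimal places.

Below z: R400, R600, R1,000 (q = 3 of N = 9).
ln(z/y) terms: ln(1320/400) = 1.1939; ln(1320/600) = 0.7885; ln(1320/1000) = 0.2776.
W = 2.260012 / 9 = 0.2511.

0.2511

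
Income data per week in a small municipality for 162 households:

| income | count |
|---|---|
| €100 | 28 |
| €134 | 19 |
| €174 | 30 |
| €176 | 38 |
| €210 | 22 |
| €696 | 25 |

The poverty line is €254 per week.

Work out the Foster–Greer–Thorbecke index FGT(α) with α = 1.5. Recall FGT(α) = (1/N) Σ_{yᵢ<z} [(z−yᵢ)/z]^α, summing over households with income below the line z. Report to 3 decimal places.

Below z: 28×€100, 19×€134, 30×€174, 38×€176, 22×€210 (q = 137 of N = 162).
Normalized shortfalls: (254−100)/254 = 0.6063 (×28); (254−134)/254 = 0.4724 (×19); (254−174)/254 = 0.3150 (×30); (254−176)/254 = 0.3071 (×38); (254−210)/254 = 0.1732 (×22).
Raised to α = 1.5: 0.47210 (×28); 0.32473 (×19); 0.17676 (×30); 0.17017 (×38); 0.07210 (×22).
Sum = 32.744112; FGT(1.5) = 32.744112 / 162 = 0.202.

0.202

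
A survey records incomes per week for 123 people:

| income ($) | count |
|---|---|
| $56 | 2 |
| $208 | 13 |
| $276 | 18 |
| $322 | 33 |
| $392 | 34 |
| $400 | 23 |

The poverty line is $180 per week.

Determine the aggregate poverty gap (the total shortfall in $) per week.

Incomes under z: 2×$56 (q = 2 of N = 123).
Individual gaps: 2×(180−56) = 248.
Aggregate gap = $248.

$248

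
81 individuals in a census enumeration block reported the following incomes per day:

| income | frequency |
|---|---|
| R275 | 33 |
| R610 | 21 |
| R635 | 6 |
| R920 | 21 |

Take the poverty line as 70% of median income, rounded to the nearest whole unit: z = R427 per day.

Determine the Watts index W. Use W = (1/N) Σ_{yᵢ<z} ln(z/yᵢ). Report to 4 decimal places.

Incomes under z: 33×R275 (q = 33 of N = 81).
Log shortfalls: ln(427/275) = 0.4400 (×33).
W = 14.520426 / 81 = 0.1793.

0.1793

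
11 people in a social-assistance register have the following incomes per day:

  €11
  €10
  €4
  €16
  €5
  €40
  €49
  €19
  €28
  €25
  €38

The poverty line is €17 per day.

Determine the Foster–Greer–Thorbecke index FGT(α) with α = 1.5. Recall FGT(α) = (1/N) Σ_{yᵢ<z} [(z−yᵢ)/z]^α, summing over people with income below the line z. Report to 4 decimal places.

Incomes under z: €4, €5, €10, €11, €16 (q = 5 of N = 11).
Normalized shortfalls: (17−4)/17 = 0.7647; (17−5)/17 = 0.7059; (17−10)/17 = 0.4118; (17−11)/17 = 0.3529; (17−16)/17 = 0.0588.
Raised to α = 1.5: 0.66872; 0.59306; 0.26422; 0.20968; 0.01427.
Sum = 1.749946; FGT(1.5) = 1.749946 / 11 = 0.1591.

0.1591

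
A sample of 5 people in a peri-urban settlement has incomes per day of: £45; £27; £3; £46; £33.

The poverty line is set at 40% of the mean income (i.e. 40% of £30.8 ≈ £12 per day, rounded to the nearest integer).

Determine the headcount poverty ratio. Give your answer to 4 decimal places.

0.2000

1 of the 5 people have income below £12.
H = 1/5 = 0.2000.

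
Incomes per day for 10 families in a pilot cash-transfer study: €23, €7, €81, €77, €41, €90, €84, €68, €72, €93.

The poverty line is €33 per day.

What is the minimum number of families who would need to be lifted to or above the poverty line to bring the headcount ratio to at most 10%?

1

2 of the 10 families are poor, so H = 2/10 = 0.200.
A headcount ratio of at most 10% allows at most ⌊0.10 × 10⌋ = 1 poor families.
So at least 2 − 1 = 1 must be lifted.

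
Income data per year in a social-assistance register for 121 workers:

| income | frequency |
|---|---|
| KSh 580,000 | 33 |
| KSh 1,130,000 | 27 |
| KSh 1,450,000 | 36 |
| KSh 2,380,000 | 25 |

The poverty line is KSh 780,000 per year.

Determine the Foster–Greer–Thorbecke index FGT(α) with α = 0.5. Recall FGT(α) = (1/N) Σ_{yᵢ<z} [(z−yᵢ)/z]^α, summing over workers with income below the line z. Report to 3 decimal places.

0.138

Incomes under z: 33×KSh 580,000 (q = 33 of N = 121).
Normalized shortfalls: (780000−580000)/780000 = 0.2564 (×33).
Raised to α = 0.5: 0.50637 (×33).
Sum = 16.710200; FGT(0.5) = 16.710200 / 121 = 0.138.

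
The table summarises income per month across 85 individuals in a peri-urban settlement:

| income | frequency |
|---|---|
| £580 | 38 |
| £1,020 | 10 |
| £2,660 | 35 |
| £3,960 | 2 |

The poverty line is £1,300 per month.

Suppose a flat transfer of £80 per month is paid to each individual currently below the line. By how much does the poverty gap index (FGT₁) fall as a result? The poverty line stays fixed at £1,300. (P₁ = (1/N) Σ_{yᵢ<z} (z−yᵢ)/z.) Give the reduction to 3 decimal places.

Before: below the line — 38×£580, 10×£1,020; poverty gap index (FGT₁) = 0.27294.
After the £80 transfer: below the line — 38×£660, 10×£1,100; poverty gap index (FGT₁) = 0.23819.
Reduction = 0.27294 − 0.23819 = 0.035.

0.035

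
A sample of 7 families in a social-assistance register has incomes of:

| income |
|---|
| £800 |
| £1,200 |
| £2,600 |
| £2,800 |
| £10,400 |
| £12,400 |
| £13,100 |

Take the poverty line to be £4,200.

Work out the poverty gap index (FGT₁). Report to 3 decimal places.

Below the line: £800, £1,200, £2,600, £2,800 (q = 4 of N = 7).
Shortfall ratios: (4200−800)/4200 = 0.8095; (4200−1200)/4200 = 0.7143; (4200−2600)/4200 = 0.3810; (4200−2800)/4200 = 0.3333.
Sum of shortfalls = 2.238095; P₁ averages over all N: 2.238095 / 7 = 0.320.

0.320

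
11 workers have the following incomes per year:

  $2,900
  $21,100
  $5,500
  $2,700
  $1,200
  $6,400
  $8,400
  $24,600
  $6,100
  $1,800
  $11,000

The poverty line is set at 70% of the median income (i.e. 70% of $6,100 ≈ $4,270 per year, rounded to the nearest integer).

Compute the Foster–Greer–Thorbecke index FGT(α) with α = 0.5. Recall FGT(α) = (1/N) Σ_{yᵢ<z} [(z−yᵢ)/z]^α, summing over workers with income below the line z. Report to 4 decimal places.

0.2528

Below the line: $1,200, $1,800, $2,700, $2,900 (q = 4 of N = 11).
Relative gaps: (4270−1200)/4270 = 0.7190; (4270−1800)/4270 = 0.5785; (4270−2700)/4270 = 0.3677; (4270−2900)/4270 = 0.3208.
Raised to α = 0.5: 0.84792; 0.76056; 0.60637; 0.56643.
Sum = 2.781280; FGT(0.5) = 2.781280 / 11 = 0.2528.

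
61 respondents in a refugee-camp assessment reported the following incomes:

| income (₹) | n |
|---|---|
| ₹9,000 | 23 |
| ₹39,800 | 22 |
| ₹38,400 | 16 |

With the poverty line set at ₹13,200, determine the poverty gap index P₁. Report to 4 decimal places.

Incomes under z: 23×₹9,000 (q = 23 of N = 61).
Gap ratios (z−y)/z: (13200−9000)/13200 = 0.3182 (×23).
Σ = 7.318182. Dividing by the full population N = 61 gives P₁ = 0.1200.

0.1200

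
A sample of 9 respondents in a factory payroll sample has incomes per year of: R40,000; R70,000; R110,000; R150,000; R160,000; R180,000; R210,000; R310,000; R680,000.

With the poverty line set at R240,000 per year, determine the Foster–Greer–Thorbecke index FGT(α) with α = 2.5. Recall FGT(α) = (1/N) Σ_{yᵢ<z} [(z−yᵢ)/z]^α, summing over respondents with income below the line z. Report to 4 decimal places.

Poor units: R40,000, R70,000, R110,000, R150,000, R160,000, R180,000, R210,000 (q = 7 of N = 9).
Relative gaps: (240000−40000)/240000 = 0.8333; (240000−70000)/240000 = 0.7083; (240000−110000)/240000 = 0.5417; (240000−150000)/240000 = 0.3750; (240000−160000)/240000 = 0.3333; (240000−180000)/240000 = 0.2500; (240000−210000)/240000 = 0.1250.
Raised to α = 2.5: 0.63394; 0.42227; 0.21594; 0.08611; 0.06415; 0.03125; 0.00552.
Sum = 1.459190; FGT(2.5) = 1.459190 / 9 = 0.1621.

0.1621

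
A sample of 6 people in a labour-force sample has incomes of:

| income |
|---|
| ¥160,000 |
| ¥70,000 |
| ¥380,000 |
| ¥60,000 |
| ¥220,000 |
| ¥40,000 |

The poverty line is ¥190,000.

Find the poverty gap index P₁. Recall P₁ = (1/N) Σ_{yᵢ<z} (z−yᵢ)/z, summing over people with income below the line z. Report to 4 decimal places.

Poor units: ¥40,000, ¥60,000, ¥70,000, ¥160,000 (q = 4 of N = 6).
Relative gaps: (190000−40000)/190000 = 0.7895; (190000−60000)/190000 = 0.6842; (190000−70000)/190000 = 0.6316; (190000−160000)/190000 = 0.1579.
Sum of shortfalls = 2.263158; P₁ averages over all N: 2.263158 / 6 = 0.3772.

0.3772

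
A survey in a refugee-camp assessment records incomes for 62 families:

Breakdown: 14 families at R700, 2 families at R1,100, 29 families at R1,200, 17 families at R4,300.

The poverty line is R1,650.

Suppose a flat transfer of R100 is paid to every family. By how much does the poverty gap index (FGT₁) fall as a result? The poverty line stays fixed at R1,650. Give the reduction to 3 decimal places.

0.044

Before: below the line — 14×R700, 2×R1,100, 29×R1,200; poverty gap index (FGT₁) = 0.26833.
After the R100 transfer: below the line — 14×R800, 2×R1,200, 29×R1,300; poverty gap index (FGT₁) = 0.22434.
Reduction = 0.26833 − 0.22434 = 0.044.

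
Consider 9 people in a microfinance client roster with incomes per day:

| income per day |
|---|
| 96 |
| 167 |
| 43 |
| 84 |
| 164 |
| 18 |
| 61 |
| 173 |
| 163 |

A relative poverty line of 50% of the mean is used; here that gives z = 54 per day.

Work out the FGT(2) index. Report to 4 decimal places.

0.0540

Poor units: 18, 43 (q = 2 of N = 9).
Gap ratios (z−y)/z: (54−18)/54 = 0.6667; (54−43)/54 = 0.2037.
Squared: 0.4444; 0.0415.
Sum = 0.485940; P₂ = 0.485940 / 9 = 0.0540.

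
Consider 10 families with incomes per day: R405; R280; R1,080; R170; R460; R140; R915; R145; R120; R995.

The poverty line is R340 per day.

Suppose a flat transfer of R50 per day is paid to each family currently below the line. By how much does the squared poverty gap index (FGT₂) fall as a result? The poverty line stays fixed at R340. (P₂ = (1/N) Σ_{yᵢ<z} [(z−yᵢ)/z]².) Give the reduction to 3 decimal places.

Before: below the line — R120, R140, R145, R170, R280; squared poverty gap index (FGT₂) = 0.13748.
After the R50 transfer: below the line — R170, R190, R195, R220, R330; squared poverty gap index (FGT₂) = 0.07519.
Reduction = 0.13748 − 0.07519 = 0.062.

0.062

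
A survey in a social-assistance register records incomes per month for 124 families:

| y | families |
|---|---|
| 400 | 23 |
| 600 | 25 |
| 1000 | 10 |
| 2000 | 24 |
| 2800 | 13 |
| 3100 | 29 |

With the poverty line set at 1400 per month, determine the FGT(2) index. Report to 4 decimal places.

Below z: 23×400, 25×600, 10×1000 (q = 58 of N = 124).
Gap ratios (z−y)/z: (1400−400)/1400 = 0.7143 (×23); (1400−600)/1400 = 0.5714 (×25); (1400−1000)/1400 = 0.2857 (×10).
Squared: 0.5102 (×23); 0.3265 (×25); 0.0816 (×10).
Sum = 20.714286; P₂ = 20.714286 / 124 = 0.1671.

0.1671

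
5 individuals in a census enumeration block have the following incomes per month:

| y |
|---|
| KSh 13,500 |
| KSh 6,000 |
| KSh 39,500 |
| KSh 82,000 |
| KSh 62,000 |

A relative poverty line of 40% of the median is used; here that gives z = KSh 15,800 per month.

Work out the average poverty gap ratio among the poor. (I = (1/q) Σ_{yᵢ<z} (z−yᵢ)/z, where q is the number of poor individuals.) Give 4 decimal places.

Poor units: KSh 6,000, KSh 13,500 (q = 2 of N = 5).
Relative gaps: 0.6203, 0.1456; sum = 0.765823.
The income-gap ratio divides by q (the poor only): 0.765823 / 2 = 0.3829.

0.3829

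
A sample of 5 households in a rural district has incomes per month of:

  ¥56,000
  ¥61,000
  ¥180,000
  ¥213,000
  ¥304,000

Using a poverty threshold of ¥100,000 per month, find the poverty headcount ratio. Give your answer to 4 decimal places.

2 of the 5 households have income below ¥100,000.
H = 2/5 = 0.4000.

0.4000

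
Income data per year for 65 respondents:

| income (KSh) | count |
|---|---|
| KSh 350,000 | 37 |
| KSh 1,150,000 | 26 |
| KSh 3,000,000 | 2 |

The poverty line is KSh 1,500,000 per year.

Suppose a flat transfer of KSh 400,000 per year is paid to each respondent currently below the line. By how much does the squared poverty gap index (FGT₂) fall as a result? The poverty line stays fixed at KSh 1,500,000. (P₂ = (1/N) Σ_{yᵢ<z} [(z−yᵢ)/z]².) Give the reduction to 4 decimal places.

0.2141

Before: below the line — 37×KSh 350,000, 26×KSh 1,150,000; squared poverty gap index (FGT₂) = 0.356359.
After the KSh 400,000 transfer: below the line — 37×KSh 750,000; squared poverty gap index (FGT₂) = 0.142308.
Reduction = 0.356359 − 0.142308 = 0.2141.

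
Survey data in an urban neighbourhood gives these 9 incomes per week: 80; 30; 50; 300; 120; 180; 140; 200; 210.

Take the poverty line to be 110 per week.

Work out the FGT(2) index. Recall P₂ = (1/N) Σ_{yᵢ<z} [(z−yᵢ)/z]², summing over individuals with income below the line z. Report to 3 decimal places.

Incomes under z: 30, 50, 80 (q = 3 of N = 9).
Normalized shortfalls: (110−30)/110 = 0.7273; (110−50)/110 = 0.5455; (110−80)/110 = 0.2727.
Squared: 0.5289; 0.2975; 0.0744.
Sum = 0.900826; P₂ = 0.900826 / 9 = 0.100.

0.100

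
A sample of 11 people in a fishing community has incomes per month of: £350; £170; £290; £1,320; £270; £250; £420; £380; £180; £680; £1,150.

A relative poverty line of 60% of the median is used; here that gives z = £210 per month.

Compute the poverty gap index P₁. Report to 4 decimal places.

Poor units: £170, £180 (q = 2 of N = 11).
Normalized shortfalls: (210−170)/210 = 0.1905; (210−180)/210 = 0.1429.
Sum of shortfalls = 0.333333; P₁ averages over all N: 0.333333 / 11 = 0.0303.

0.0303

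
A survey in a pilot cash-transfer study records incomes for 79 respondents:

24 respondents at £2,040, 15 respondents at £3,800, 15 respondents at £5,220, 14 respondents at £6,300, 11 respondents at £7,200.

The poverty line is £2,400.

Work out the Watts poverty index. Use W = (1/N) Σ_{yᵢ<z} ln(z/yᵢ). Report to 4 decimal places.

0.0494

Below the line: 24×£2,040 (q = 24 of N = 79).
ln(z/y) terms: ln(2400/2040) = 0.1625 (×24).
W = 3.900454 / 79 = 0.0494.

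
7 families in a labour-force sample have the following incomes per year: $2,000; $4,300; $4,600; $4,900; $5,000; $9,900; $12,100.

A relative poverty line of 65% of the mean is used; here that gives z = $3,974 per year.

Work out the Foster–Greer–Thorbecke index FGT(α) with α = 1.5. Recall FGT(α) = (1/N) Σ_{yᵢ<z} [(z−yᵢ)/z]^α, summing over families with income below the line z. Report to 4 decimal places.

Incomes under z: $2,000 (q = 1 of N = 7).
Shortfall ratios: (3974−2000)/3974 = 0.4967.
Raised to α = 1.5: 0.35009.
Sum = 0.350089; FGT(1.5) = 0.350089 / 7 = 0.0500.

0.0500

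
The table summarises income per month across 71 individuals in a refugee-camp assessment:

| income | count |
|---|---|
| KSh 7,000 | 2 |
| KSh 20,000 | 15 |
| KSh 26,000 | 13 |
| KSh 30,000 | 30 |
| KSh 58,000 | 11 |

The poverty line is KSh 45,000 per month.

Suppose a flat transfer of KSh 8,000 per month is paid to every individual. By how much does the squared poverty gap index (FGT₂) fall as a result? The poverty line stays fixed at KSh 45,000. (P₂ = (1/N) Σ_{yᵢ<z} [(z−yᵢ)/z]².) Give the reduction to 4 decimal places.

0.1010

Before: below the line — 2×KSh 7,000, 15×KSh 20,000, 13×KSh 26,000, 30×KSh 30,000; squared poverty gap index (FGT₂) = 0.164883.
After the KSh 8,000 transfer: below the line — 2×KSh 15,000, 15×KSh 28,000, 13×KSh 34,000, 30×KSh 38,000; squared poverty gap index (FGT₂) = 0.063836.
Reduction = 0.164883 − 0.063836 = 0.1010.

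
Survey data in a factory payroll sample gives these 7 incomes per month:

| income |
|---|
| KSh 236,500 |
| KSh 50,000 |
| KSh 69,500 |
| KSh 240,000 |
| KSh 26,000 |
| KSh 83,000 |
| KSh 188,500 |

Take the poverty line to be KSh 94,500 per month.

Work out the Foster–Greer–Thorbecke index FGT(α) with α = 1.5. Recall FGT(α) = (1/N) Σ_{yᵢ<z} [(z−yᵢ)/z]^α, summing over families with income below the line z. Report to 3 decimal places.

Below z: KSh 26,000, KSh 50,000, KSh 69,500, KSh 83,000 (q = 4 of N = 7).
Relative gaps: (94500−26000)/94500 = 0.7249; (94500−50000)/94500 = 0.4709; (94500−69500)/94500 = 0.2646; (94500−83000)/94500 = 0.1217.
Raised to α = 1.5: 0.61715; 0.32314; 0.13607; 0.04245.
Sum = 1.118810; FGT(1.5) = 1.118810 / 7 = 0.160.

0.160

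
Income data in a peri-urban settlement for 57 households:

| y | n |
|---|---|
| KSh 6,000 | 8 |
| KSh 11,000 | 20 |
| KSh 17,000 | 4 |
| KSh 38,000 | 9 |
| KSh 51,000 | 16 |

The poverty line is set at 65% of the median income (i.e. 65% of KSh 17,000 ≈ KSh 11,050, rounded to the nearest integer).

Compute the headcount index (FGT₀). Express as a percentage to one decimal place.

28 of the 57 households have income below KSh 11,050.
H = 28/57 = 49.1%.

49.1%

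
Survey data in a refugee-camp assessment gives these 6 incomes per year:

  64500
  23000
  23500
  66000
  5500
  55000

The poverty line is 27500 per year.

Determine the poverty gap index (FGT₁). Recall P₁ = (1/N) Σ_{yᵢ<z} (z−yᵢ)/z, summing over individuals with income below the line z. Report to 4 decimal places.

Poor units: 5500, 23000, 23500 (q = 3 of N = 6).
Gap ratios (z−y)/z: (27500−5500)/27500 = 0.8000; (27500−23000)/27500 = 0.1636; (27500−23500)/27500 = 0.1455.
Σ = 1.109091. Dividing by the full population N = 6 gives P₁ = 0.1848.

0.1848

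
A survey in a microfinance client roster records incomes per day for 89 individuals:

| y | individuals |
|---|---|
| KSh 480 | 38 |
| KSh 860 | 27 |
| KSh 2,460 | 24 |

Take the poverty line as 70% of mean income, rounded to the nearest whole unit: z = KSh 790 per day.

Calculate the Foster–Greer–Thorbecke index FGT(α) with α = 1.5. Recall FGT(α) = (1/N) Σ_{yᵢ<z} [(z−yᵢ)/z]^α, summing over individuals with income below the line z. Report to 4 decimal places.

Below z: 38×KSh 480 (q = 38 of N = 89).
Relative gaps: (790−480)/790 = 0.3924 (×38).
Raised to α = 1.5: 0.24581 (×38).
Sum = 9.340831; FGT(1.5) = 9.340831 / 89 = 0.1050.

0.1050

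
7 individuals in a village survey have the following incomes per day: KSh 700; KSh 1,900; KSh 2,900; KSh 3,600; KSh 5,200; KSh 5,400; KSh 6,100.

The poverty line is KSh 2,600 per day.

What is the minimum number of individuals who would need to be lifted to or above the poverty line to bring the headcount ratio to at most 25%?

1

2 of the 7 individuals are poor, so H = 2/7 = 0.286.
A headcount ratio of at most 25% allows at most ⌊0.25 × 7⌋ = 1 poor individuals.
So at least 2 − 1 = 1 must be lifted.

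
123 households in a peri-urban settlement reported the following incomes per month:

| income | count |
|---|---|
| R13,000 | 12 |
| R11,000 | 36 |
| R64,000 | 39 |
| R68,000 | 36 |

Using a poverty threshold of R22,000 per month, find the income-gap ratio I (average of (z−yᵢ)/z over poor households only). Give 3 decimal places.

Incomes under z: 36×R11,000, 12×R13,000 (q = 48 of N = 123).
Relative gaps: 0.5000 (×36), 0.4091 (×12); sum = 22.909091.
The income-gap ratio divides by q (the poor only): 22.909091 / 48 = 0.477.

0.477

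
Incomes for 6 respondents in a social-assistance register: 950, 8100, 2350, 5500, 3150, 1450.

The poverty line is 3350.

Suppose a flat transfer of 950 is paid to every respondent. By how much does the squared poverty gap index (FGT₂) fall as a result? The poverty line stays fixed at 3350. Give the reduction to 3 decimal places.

0.110

Before: below the line — 950, 1450, 2350, 3150; squared poverty gap index (FGT₂) = 0.15460.
After the 950 transfer: below the line — 1900, 2400, 3300; squared poverty gap index (FGT₂) = 0.04466.
Reduction = 0.15460 − 0.04466 = 0.110.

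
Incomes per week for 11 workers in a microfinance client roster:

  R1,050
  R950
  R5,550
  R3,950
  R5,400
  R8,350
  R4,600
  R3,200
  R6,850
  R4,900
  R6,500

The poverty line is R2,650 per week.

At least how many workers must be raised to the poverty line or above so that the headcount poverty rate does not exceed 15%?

2 of the 11 workers are poor, so H = 2/11 = 0.182.
A headcount ratio of at most 15% allows at most ⌊0.15 × 11⌋ = 1 poor workers.
So at least 2 − 1 = 1 must be lifted.

1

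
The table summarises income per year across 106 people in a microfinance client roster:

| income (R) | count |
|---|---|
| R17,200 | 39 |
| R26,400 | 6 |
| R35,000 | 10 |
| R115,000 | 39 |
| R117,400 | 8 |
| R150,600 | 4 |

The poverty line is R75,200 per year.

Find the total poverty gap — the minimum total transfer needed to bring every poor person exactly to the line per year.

Incomes under z: 39×R17,200, 6×R26,400, 10×R35,000 (q = 55 of N = 106).
Individual gaps: 39×(75200−17200) = 2262000; 6×(75200−26400) = 292800; 10×(75200−35000) = 402000.
Aggregate gap = R2,956,800.

R2,956,800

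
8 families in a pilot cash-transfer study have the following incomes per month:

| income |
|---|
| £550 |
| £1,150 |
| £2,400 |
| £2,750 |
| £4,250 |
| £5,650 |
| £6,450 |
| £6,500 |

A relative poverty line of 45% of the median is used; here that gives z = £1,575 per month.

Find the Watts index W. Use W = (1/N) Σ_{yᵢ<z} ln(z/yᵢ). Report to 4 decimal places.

0.1708

Below the line: £550, £1,150 (q = 2 of N = 8).
Log gaps: ln(1575/550) = 1.0521; ln(1575/1150) = 0.3145.
W = 1.366586 / 8 = 0.1708.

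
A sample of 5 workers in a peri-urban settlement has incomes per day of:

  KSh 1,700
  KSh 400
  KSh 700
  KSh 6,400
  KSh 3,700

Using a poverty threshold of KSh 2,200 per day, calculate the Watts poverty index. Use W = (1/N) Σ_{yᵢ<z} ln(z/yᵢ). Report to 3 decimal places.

Below the line: KSh 400, KSh 700, KSh 1,700 (q = 3 of N = 5).
Log shortfalls: ln(2200/400) = 1.7047; ln(2200/700) = 1.1451; ln(2200/1700) = 0.2578.
W = 3.107710 / 5 = 0.622.

0.622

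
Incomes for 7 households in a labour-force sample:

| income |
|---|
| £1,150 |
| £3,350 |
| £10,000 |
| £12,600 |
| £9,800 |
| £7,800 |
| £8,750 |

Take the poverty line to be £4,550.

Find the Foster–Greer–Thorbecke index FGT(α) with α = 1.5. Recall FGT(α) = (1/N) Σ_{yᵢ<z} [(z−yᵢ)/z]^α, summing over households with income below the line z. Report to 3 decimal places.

0.112

Below the line: £1,150, £3,350 (q = 2 of N = 7).
Gap ratios (z−y)/z: (4550−1150)/4550 = 0.7473; (4550−3350)/4550 = 0.2637.
Raised to α = 1.5: 0.64595; 0.13544.
Sum = 0.781396; FGT(1.5) = 0.781396 / 7 = 0.112.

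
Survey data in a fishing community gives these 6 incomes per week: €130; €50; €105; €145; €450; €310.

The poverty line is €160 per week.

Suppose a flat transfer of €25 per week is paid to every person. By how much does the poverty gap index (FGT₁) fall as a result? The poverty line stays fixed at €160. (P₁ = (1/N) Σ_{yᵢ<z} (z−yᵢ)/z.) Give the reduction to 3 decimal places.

0.094

Before: below the line — €50, €105, €130, €145; poverty gap index (FGT₁) = 0.21875.
After the €25 transfer: below the line — €75, €130, €155; poverty gap index (FGT₁) = 0.12500.
Reduction = 0.21875 − 0.12500 = 0.094.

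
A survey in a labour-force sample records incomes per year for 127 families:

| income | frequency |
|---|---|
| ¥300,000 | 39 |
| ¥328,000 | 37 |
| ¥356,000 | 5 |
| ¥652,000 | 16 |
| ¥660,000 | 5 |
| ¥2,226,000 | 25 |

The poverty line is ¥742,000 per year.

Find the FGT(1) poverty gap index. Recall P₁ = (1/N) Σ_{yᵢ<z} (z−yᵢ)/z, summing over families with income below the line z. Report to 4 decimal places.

Below the line: 39×¥300,000, 37×¥328,000, 5×¥356,000, 16×¥652,000, 5×¥660,000 (q = 102 of N = 127).
Gap ratios (z−y)/z: (742000−300000)/742000 = 0.5957 (×39); (742000−328000)/742000 = 0.5580 (×37); (742000−356000)/742000 = 0.5202 (×5); (742000−652000)/742000 = 0.1213 (×16); (742000−660000)/742000 = 0.1105 (×5).
Sum of shortfalls = 48.970350; P₁ averages over all N: 48.970350 / 127 = 0.3856.

0.3856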